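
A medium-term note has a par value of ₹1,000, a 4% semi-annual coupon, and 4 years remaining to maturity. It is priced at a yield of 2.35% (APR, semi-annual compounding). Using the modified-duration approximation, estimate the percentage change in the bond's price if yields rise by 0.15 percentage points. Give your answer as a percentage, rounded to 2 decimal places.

-0.56%

Periodic yield y = 0.01175. Modified duration first:
  t   CF        PV=CF/(1+0.01175)^t    t·PV
  1        20.00        19.7677        19.7677
  2        20.00        19.5382        39.0763
  3        20.00        19.3112        57.9337
  4        20.00        19.0870        76.3479
  5        20.00        18.8653        94.3265
  6        20.00        18.6462       111.8773
  7        20.00        18.4297       129.0077
  8     1,020.00       928.9973     7,431.9787
  Σ                  1,062.6426     7,960.3159
P = 1,062.6426; D_Mac = 7.49106 half-year periods = 3.74553 yrs; D_mod = 3.74553/(1+0.01175) = 3.70203 yrs.
ΔP/P ≈ -D_mod · Δy = -3.70203 × (+0.0015) = -0.005553 = -0.5553%.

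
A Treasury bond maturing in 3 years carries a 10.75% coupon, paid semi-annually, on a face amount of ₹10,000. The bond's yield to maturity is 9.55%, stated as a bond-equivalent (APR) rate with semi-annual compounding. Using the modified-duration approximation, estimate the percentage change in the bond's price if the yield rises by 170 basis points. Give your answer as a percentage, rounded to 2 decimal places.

-4.30%

Periodic yield y = 0.04775. Modified duration first:
  t   CF        PV=CF/(1+0.04775)^t    t·PV
  1       537.50       513.0041       513.0041
  2       537.50       489.6245       979.2490
  3       537.50       467.3104     1,401.9312
  4       537.50       446.0133     1,784.0531
  5       537.50       425.6867     2,128.4337
  6    10,537.50     7,965.1062    47,790.6372
  Σ                 10,306.7452    54,597.3083
P = 10,306.7452; D_Mac = 5.29724 half-year periods = 2.64862 yrs; D_mod = 2.64862/(1+0.04775) = 2.52791 yrs.
ΔP/P ≈ -D_mod · Δy = -2.52791 × (+0.017) = -0.042975 = -4.2975%.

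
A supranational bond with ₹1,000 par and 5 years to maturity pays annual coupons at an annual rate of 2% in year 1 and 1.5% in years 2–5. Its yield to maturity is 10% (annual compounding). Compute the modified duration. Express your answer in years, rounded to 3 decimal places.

Periodic yield y = 0.1. First find Macaulay duration:
  t   CF        PV=CF/(1+0.1)^t    t·PV
  1        20.00        18.1818        18.1818
  2        15.00        12.3967        24.7934
  3        15.00        11.2697        33.8092
  4        15.00        10.2452        40.9808
  5     1,015.00       630.2351     3,151.1757
  Σ                    682.3286     3,268.9409
P = 682.3286; Macaulay duration = 3,268.9409 / 682.3286 = 4.79086 years.
Modified duration = D_Mac / (1 + y) = 4.79086 / 1.1 = 4.35533 years.

4.355 years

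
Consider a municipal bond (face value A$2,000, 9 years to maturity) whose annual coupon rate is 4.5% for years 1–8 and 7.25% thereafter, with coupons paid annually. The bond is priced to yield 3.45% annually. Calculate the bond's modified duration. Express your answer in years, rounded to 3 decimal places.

7.426 years

Periodic yield y = 0.0345. First find Macaulay duration:
  t   CF        PV=CF/(1+0.0345)^t    t·PV
  1        90.00        86.9986        86.9986
  2        90.00        84.0972       168.1944
  3        90.00        81.2926       243.8778
  4        90.00        78.5815       314.3262
  5        90.00        75.9609       379.8044
  6        90.00        73.4276       440.5658
  7        90.00        70.9789       496.8520
  8        90.00        68.6118       548.8941
  9     2,145.00     1,580.7123    14,226.4110
  Σ                  2,200.6614    16,905.9243
P = 2,200.6614; Macaulay duration = 16,905.9243 / 2,200.6614 = 7.68220 years.
Modified duration = D_Mac / (1 + y) = 7.68220 / 1.0345 = 7.42600 years.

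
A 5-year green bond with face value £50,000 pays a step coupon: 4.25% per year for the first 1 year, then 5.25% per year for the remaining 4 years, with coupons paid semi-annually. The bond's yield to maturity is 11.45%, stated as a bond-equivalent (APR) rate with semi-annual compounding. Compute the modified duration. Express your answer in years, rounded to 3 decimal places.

Periodic yield y = 0.05725. First find Macaulay duration:
  t   CF        PV=CF/(1+0.05725)^t    t·PV
  1     1,062.50     1,004.9657     1,004.9657
  2     1,062.50       950.5469     1,901.0938
  3     1,312.50     1,110.6219     3,331.8657
  4     1,312.50     1,050.4818     4,201.9272
  5     1,312.50       993.5983     4,967.9915
  6     1,312.50       939.7950     5,638.7702
  7     1,312.50       888.9052     6,222.3365
  8     1,312.50       840.7711     6,726.1686
  9     1,312.50       795.2434     7,157.1905
  10   51,312.50    29,406.6963   294,066.9629
  Σ                 37,981.6256   335,219.2728
P = 37,981.6256; Macaulay duration = 335,219.2728 / 37,981.6256 = 8.82583 half-year periods = 4.41291 years.
Modified duration = D_Mac / (1 + y) = 4.41291 / 1.05725 = 4.17395 years.

4.174 years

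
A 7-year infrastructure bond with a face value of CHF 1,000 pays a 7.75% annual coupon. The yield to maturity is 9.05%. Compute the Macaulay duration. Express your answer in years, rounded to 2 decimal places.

5.61 years

Periodic yield y = 0.0905. Discount each cash flow and weight by its year:
  t   CF        PV=CF/(1+0.0905)^t    t·PV
  1        77.50        71.0683        71.0683
  2        77.50        65.1704       130.3408
  3        77.50        59.7619       179.2858
  4        77.50        54.8023       219.2093
  5        77.50        50.2543       251.2716
  6        77.50        46.0837       276.5024
  7     1,077.50       587.5402     4,112.7814
  Σ                    934.6812     5,240.4597
Price P = Σ PV = 934.6812.
Macaulay duration = Σ(t·PV) / P = 5,240.4597 / 934.6812 = 5.60668 years.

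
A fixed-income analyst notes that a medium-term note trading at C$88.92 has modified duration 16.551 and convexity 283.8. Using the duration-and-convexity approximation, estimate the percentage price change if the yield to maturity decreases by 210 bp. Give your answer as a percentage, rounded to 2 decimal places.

+41.01%

Duration effect: -D_mod·Δy = -16.551 × (-0.021) = +0.347571
Convexity effect: ½·C·(Δy)² = 0.5 × 283.8 × (-0.021)² = +0.0625779
ΔP/P ≈ +0.347571 + 0.0625779 = +0.4101489
= +41.01489%.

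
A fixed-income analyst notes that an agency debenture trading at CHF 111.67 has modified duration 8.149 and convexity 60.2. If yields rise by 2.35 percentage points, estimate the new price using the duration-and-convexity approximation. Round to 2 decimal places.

CHF 92.14

Duration effect: -D_mod·Δy = -8.149 × (+0.0235) = -0.1915015
Convexity effect: ½·C·(Δy)² = 0.5 × 60.2 × (0.0235)² = +0.016622725
ΔP/P ≈ -0.1915015 + 0.016622725 = -0.174878775
New price ≈ 111.67 × (1 - 0.174878775) = 92.14128719575.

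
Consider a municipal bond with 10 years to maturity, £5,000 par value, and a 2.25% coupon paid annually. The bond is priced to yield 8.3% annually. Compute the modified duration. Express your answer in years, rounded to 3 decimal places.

8.052 years

Periodic yield y = 0.083. First find Macaulay duration:
  t   CF        PV=CF/(1+0.083)^t    t·PV
  1       112.50       103.8781       103.8781
  2       112.50        95.9170       191.8340
  3       112.50        88.5660       265.6981
  4       112.50        81.7784       327.1137
  5       112.50        75.5110       377.5550
  6       112.50        69.7239       418.3435
  7       112.50        64.3803       450.6624
  8       112.50        59.4463       475.5704
  9       112.50        54.8904       494.0136
  10    5,112.50     2,303.2907    23,032.9070
  Σ                  2,997.3822    26,137.5759
P = 2,997.3822; Macaulay duration = 26,137.5759 / 2,997.3822 = 8.72013 years.
Modified duration = D_Mac / (1 + y) = 8.72013 / 1.083 = 8.05183 years.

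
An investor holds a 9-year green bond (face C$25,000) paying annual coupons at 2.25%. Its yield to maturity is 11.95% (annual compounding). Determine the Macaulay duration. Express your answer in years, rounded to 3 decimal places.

7.819 years

Periodic yield y = 0.1195. Discount each cash flow and weight by its year:
  t   CF        PV=CF/(1+0.1195)^t    t·PV
  1       562.50       502.4565       502.4565
  2       562.50       448.8222       897.6444
  3       562.50       400.9131     1,202.7393
  4       562.50       358.1180     1,432.4719
  5       562.50       319.8910     1,599.4551
  6       562.50       285.7445     1,714.4672
  7       562.50       255.2430     1,786.7010
  8       562.50       227.9973     1,823.9786
  9    25,562.50     9,255.2136    83,296.9220
  Σ                 12,054.3992    94,256.8359
Price P = Σ PV = 12,054.3992.
Macaulay duration = Σ(t·PV) / P = 94,256.8359 / 12,054.3992 = 7.81929 years.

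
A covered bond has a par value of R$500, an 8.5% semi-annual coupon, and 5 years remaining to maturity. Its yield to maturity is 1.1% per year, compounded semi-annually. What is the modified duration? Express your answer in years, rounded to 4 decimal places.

Periodic yield y = 0.0055. First find Macaulay duration:
  t   CF        PV=CF/(1+0.0055)^t    t·PV
  1        21.25        21.1338        21.1338
  2        21.25        21.0182        42.0363
  3        21.25        20.9032        62.7096
  4        21.25        20.7889        83.1554
  5        21.25        20.6751       103.3757
  6        21.25        20.5621       123.3723
  7        21.25        20.4496       143.1471
  8        21.25        20.3377       162.7018
  9        21.25        20.2265       182.0383
  10      521.25       493.4297     4,934.2974
  Σ                    679.5247     5,857.9677
P = 679.5247; Macaulay duration = 5,857.9677 / 679.5247 = 8.62068 half-year periods = 4.31034 years.
Modified duration = D_Mac / (1 + y) = 4.31034 / 1.0055 = 4.28676 years.

4.2868 years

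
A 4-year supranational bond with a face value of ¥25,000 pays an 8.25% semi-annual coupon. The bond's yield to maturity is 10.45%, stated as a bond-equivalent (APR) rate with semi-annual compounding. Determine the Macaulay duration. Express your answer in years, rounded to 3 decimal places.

Periodic yield y = 0.05225. Discount each cash flow and weight by its period:
  t   CF        PV=CF/(1+0.05225)^t    t·PV
  1     1,031.25       980.0428       980.0428
  2     1,031.25       931.3783     1,862.7565
  3     1,031.25       885.1302     2,655.3906
  4     1,031.25       841.1786     3,364.7145
  5     1,031.25       799.4095     3,997.0474
  6     1,031.25       759.7144     4,558.2864
  7     1,031.25       721.9904     5,053.9328
  8    26,031.25    17,319.8269   138,558.6154
  Σ                 23,238.6710   161,030.7862
Price P = Σ PV = 23,238.6710.
Macaulay duration = Σ(t·PV) / P = 161,030.7862 / 23,238.6710 = 6.92943 half-year periods.
In years: 6.92943 / 2 = 3.46472 years.

3.465 years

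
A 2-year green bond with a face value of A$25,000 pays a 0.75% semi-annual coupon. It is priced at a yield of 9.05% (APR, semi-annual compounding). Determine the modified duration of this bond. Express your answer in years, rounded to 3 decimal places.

1.902 years

Periodic yield y = 0.04525. First find Macaulay duration:
  t   CF        PV=CF/(1+0.04525)^t    t·PV
  1        93.75        89.6915        89.6915
  2        93.75        85.8086       171.6172
  3        93.75        82.0939       246.2816
  4    25,093.75    21,022.5242    84,090.0970
  Σ                 21,280.1182    84,597.6873
P = 21,280.1182; Macaulay duration = 84,597.6873 / 21,280.1182 = 3.97543 half-year periods = 1.98772 years.
Modified duration = D_Mac / (1 + y) = 1.98772 / 1.04525 = 1.90167 years.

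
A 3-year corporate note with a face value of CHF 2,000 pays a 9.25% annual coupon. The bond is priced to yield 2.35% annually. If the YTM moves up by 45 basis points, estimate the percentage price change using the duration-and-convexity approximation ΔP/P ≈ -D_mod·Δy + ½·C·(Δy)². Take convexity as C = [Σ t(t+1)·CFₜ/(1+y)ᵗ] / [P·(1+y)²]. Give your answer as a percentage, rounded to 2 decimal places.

-1.21%

With y = 0.0235:
  t   CF        PV=CF/(1+0.0235)^t    t·PV        t(t+1)·PV
  1       185.00       180.7523       180.7523         361.5046
  2       185.00       176.6022       353.2043       1,059.6130
  3     2,185.00     2,037.9236     6,113.7708      24,455.0833
  Σ                  2,395.2781     6,647.7275      25,876.2010
P = 2,395.2781; D_Mac = 2.77535 yrs; D_mod = 2.71162 yrs; C = 10.31262.
Duration effect: -2.71162 × (+0.0045) = -0.012202
Convexity effect: 0.5 × 10.31262 × (0.0045)² = +0.0001044
ΔP/P ≈ -0.012202 + 0.0001044 = -0.012098 = -1.2098%.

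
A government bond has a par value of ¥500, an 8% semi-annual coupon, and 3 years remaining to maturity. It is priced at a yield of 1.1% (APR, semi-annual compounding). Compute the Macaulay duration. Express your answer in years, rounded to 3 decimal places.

2.754 years

Periodic yield y = 0.0055. Discount each cash flow and weight by its period:
  t   CF        PV=CF/(1+0.0055)^t    t·PV
  1        20.00        19.8906        19.8906
  2        20.00        19.7818        39.5636
  3        20.00        19.6736        59.0208
  4        20.00        19.5660        78.2639
  5        20.00        19.4590        97.2948
  6       520.00       503.1655     3,018.9933
  Σ                    601.5365     3,313.0270
Price P = Σ PV = 601.5365.
Macaulay duration = Σ(t·PV) / P = 3,313.0270 / 601.5365 = 5.50761 half-year periods.
In years: 5.50761 / 2 = 2.75380 years.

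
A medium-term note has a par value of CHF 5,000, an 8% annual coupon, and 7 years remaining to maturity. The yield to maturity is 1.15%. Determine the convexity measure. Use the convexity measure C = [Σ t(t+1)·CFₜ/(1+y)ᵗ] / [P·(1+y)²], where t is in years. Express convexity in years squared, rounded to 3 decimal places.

43.109

With y = 0.0115:
  t   CF        PV=CF/(1+0.0115)^t    t·PV        t(t+1)·PV
  1       400.00       395.4523       395.4523         790.9046
  2       400.00       390.9563       781.9126       2,345.7378
  3       400.00       386.5114     1,159.5343       4,638.1370
  4       400.00       382.1171     1,528.4683       7,642.3415
  5       400.00       377.7727     1,888.8634      11,333.1806
  6       400.00       373.4777     2,240.8662      15,686.0631
  7     5,400.00     4,984.6257    34,892.3797     279,139.0378
  Σ                  7,290.9131    42,887.4768     321,575.4024
P = 7,290.9131.
Convexity = Σ t(t+1)·PV / [P·(1+y)²] = 321,575.4024 / (7,290.9131 × 1.023132) = 43.10912.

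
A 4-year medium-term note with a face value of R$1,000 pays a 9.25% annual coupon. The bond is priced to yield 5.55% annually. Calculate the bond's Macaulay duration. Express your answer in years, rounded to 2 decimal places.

3.55 years

Periodic yield y = 0.0555. Discount each cash flow and weight by its year:
  t   CF        PV=CF/(1+0.0555)^t    t·PV
  1        92.50        87.6362        87.6362
  2        92.50        83.0281       166.0563
  3        92.50        78.6624       235.9871
  4     1,092.50       880.2145     3,520.8578
  Σ                  1,129.5411     4,010.5374
Price P = Σ PV = 1,129.5411.
Macaulay duration = Σ(t·PV) / P = 4,010.5374 / 1,129.5411 = 3.55059 years.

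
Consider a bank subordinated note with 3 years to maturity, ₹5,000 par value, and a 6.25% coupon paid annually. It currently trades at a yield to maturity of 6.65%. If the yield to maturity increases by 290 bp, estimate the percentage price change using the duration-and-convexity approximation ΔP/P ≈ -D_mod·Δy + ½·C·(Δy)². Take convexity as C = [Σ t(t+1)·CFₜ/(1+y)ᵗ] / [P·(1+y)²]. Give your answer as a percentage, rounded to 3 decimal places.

-7.275%

With y = 0.0665:
  t   CF        PV=CF/(1+0.0665)^t    t·PV        t(t+1)·PV
  1       312.50       293.0145       293.0145         586.0291
  2       312.50       274.7441       549.4881       1,648.4643
  3     5,312.50     4,379.4176    13,138.2529      52,553.0117
  Σ                  4,947.1762    13,980.7556      54,787.5051
P = 4,947.1762; D_Mac = 2.82601 yrs; D_mod = 2.64980 yrs; C = 9.73649.
Duration effect: -2.64980 × (+0.029) = -0.076844
Convexity effect: 0.5 × 9.73649 × (0.029)² = +0.0040942
ΔP/P ≈ -0.076844 + 0.0040942 = -0.072750 = -7.2750%.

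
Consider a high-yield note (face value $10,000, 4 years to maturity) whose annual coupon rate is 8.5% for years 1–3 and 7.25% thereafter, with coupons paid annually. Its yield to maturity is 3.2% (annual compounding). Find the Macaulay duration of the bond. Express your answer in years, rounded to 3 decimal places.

3.592 years

Periodic yield y = 0.032. Discount each cash flow and weight by its year:
  t   CF        PV=CF/(1+0.032)^t    t·PV
  1       850.00       823.6434       823.6434
  2       850.00       798.1041     1,596.2082
  3       850.00       773.3567     2,320.0700
  4    10,725.00     9,455.3696    37,821.4786
  Σ                 11,850.4738    42,561.4002
Price P = Σ PV = 11,850.4738.
Macaulay duration = Σ(t·PV) / P = 42,561.4002 / 11,850.4738 = 3.59154 years.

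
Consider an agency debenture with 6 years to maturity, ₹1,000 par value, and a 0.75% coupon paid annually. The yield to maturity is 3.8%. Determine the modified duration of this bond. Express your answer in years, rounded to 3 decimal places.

Periodic yield y = 0.038. First find Macaulay duration:
  t   CF        PV=CF/(1+0.038)^t    t·PV
  1         7.50         7.2254         7.2254
  2         7.50         6.9609        13.9218
  3         7.50         6.7061        20.1183
  4         7.50         6.4606        25.8423
  5         7.50         6.2241        31.1204
  6     1,007.50       805.4914     4,832.9487
  Σ                    839.0685     4,931.1769
P = 839.0685; Macaulay duration = 4,931.1769 / 839.0685 = 5.87697 years.
Modified duration = D_Mac / (1 + y) = 5.87697 / 1.038 = 5.66182 years.

5.662 years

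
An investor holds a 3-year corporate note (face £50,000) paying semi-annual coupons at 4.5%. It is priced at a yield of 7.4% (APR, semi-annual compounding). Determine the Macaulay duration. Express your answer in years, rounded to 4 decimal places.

Periodic yield y = 0.037. Discount each cash flow and weight by its period:
  t   CF        PV=CF/(1+0.037)^t    t·PV
  1     1,125.00     1,084.8602     1,084.8602
  2     1,125.00     1,046.1525     2,092.3051
  3     1,125.00     1,008.8260     3,026.4779
  4     1,125.00       972.8312     3,891.3249
  5     1,125.00       938.1207     4,690.6037
  6    51,125.00    41,111.2595   246,667.5573
  Σ                 46,162.0502   261,453.1290
Price P = Σ PV = 46,162.0502.
Macaulay duration = Σ(t·PV) / P = 261,453.1290 / 46,162.0502 = 5.66381 half-year periods.
In years: 5.66381 / 2 = 2.83191 years.

2.8319 years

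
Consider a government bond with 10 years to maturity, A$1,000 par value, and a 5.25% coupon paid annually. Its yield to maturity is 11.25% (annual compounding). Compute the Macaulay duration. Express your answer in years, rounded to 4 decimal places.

7.4767 years

Periodic yield y = 0.1125. Discount each cash flow and weight by its year:
  t   CF        PV=CF/(1+0.1125)^t    t·PV
  1        52.50        47.1910        47.1910
  2        52.50        42.4189        84.8378
  3        52.50        38.1293       114.3880
  4        52.50        34.2736       137.0942
  5        52.50        30.8077       154.0385
  6        52.50        27.6923       166.1539
  7        52.50        24.8920       174.2437
  8        52.50        22.3748       178.9984
  9        52.50        20.1122       181.0096
  10    1,052.50       362.4281     3,624.2814
  Σ                    650.3199     4,862.2365
Price P = Σ PV = 650.3199.
Macaulay duration = Σ(t·PV) / P = 4,862.2365 / 650.3199 = 7.47668 years.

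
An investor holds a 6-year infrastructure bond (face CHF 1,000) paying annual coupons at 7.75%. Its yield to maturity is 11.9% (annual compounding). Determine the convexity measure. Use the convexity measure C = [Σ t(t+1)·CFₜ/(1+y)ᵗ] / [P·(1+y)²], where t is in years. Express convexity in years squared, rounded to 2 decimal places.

With y = 0.119:
  t   CF        PV=CF/(1+0.119)^t    t·PV        t(t+1)·PV
  1        77.50        69.2583        69.2583         138.5165
  2        77.50        61.8930       123.7860         371.3580
  3        77.50        55.3110       165.9330         663.7319
  4        77.50        49.4289       197.7158         988.5789
  5        77.50        44.1724       220.8621       1,325.1728
  6     1,077.50       548.8286     3,292.9718      23,050.8025
  Σ                    828.8923     4,070.5270      26,538.1607
P = 828.8923.
Convexity = Σ t(t+1)·PV / [P·(1+y)²] = 26,538.1607 / (828.8923 × 1.252161) = 25.56893.

25.57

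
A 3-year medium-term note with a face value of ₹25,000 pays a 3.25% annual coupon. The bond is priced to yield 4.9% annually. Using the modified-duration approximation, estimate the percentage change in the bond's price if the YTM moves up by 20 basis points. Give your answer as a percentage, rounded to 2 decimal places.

-0.55%

Periodic yield y = 0.049. Modified duration first:
  t   CF        PV=CF/(1+0.049)^t    t·PV
  1       812.50       774.5472       774.5472
  2       812.50       738.3672     1,476.7344
  3    25,812.50    22,361.6376    67,084.9127
  Σ                 23,874.5520    69,336.1943
P = 23,874.5520; D_Mac = 2.90419 yrs; D_mod = 2.90419/(1+0.049) = 2.76853 yrs.
ΔP/P ≈ -D_mod · Δy = -2.76853 × (+0.002) = -0.005537 = -0.5537%.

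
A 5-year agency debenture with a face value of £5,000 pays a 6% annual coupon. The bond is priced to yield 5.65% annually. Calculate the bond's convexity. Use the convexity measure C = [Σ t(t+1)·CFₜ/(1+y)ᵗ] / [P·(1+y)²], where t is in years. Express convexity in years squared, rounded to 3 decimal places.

23.101

With y = 0.0565:
  t   CF        PV=CF/(1+0.0565)^t    t·PV        t(t+1)·PV
  1       300.00       283.9565       283.9565         567.9129
  2       300.00       268.7709       537.5418       1,612.6254
  3       300.00       254.3974       763.1923       3,052.7694
  4       300.00       240.7927       963.1707       4,815.8533
  5     5,300.00     4,026.5061    20,132.5306     120,795.1834
  Σ                  5,074.4236    22,680.3918     130,844.3443
P = 5,074.4236.
Convexity = Σ t(t+1)·PV / [P·(1+y)²] = 130,844.3443 / (5,074.4236 × 1.116192) = 23.10092.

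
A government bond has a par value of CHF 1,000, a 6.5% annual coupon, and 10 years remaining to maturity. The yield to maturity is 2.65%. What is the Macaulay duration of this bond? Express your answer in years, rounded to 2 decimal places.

Periodic yield y = 0.0265. Discount each cash flow and weight by its year:
  t   CF        PV=CF/(1+0.0265)^t    t·PV
  1        65.00        63.3220        63.3220
  2        65.00        61.6873       123.3745
  3        65.00        60.0947       180.2842
  4        65.00        58.5433       234.1734
  5        65.00        57.0320       285.1600
  6        65.00        55.5597       333.3580
  7        65.00        54.1253       378.8774
  8        65.00        52.7281       421.8244
  9        65.00        51.3668       462.3015
  10    1,065.00       819.8985     8,198.9846
  Σ                  1,334.3577    10,681.6600
Price P = Σ PV = 1,334.3577.
Macaulay duration = Σ(t·PV) / P = 10,681.6600 / 1,334.3577 = 8.00510 years.

8.01 years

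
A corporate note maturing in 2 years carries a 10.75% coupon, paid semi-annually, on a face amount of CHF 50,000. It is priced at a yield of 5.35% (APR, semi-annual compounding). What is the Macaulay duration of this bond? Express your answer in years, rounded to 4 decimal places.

Periodic yield y = 0.02675. Discount each cash flow and weight by its period:
  t   CF        PV=CF/(1+0.02675)^t    t·PV
  1     2,687.50     2,617.4823     2,617.4823
  2     2,687.50     2,549.2889     5,098.5777
  3     2,687.50     2,482.8720     7,448.6161
  4    52,687.50    47,407.6847   189,630.7389
  Σ                 55,057.3280   204,795.4151
Price P = Σ PV = 55,057.3280.
Macaulay duration = Σ(t·PV) / P = 204,795.4151 / 55,057.3280 = 3.71968 half-year periods.
In years: 3.71968 / 2 = 1.85984 years.

1.8598 years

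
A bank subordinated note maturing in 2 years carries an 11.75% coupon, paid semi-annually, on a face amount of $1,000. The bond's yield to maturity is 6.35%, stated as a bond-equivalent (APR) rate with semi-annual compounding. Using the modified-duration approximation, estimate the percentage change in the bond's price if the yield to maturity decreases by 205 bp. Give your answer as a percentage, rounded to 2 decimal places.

+3.67%

Periodic yield y = 0.03175. Modified duration first:
  t   CF        PV=CF/(1+0.03175)^t    t·PV
  1        58.75        56.9421        56.9421
  2        58.75        55.1898       110.3796
  3        58.75        53.4915       160.4744
  4     1,058.75       934.3197     3,737.2789
  Σ                  1,099.9431     4,065.0749
P = 1,099.9431; D_Mac = 3.69571 half-year periods = 1.84786 yrs; D_mod = 1.84786/(1+0.03175) = 1.79099 yrs.
ΔP/P ≈ -D_mod · Δy = -1.79099 × (-0.0205) = +0.036715 = +3.6715%.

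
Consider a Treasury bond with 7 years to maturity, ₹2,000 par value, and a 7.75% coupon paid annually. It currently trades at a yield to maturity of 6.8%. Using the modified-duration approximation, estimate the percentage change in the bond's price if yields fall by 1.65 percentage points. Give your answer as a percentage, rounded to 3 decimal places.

+8.799%

Periodic yield y = 0.068. Modified duration first:
  t   CF        PV=CF/(1+0.068)^t    t·PV
  1       155.00       145.1311       145.1311
  2       155.00       135.8905       271.7811
  3       155.00       127.2383       381.7150
  4       155.00       119.1370       476.5480
  5       155.00       111.5515       557.7575
  6       155.00       104.4490       626.6938
  7     2,155.00     1,359.7169     9,518.0185
  Σ                  2,103.1144    11,977.6450
P = 2,103.1144; D_Mac = 5.69519 yrs; D_mod = 5.69519/(1+0.068) = 5.33258 yrs.
ΔP/P ≈ -D_mod · Δy = -5.33258 × (-0.0165) = +0.087988 = +8.7988%.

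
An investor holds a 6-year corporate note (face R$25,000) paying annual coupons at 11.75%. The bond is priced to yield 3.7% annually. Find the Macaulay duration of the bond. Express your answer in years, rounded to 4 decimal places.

Periodic yield y = 0.037. Discount each cash flow and weight by its year:
  t   CF        PV=CF/(1+0.037)^t    t·PV
  1     2,937.50     2,832.6905     2,832.6905
  2     2,937.50     2,731.6205     5,463.2410
  3     2,937.50     2,634.1567     7,902.4701
  4     2,937.50     2,540.1704    10,160.6816
  5     2,937.50     2,449.5375    12,247.6875
  6    27,937.50    22,465.4438   134,792.6627
  Σ                 35,653.6193   173,399.4333
Price P = Σ PV = 35,653.6193.
Macaulay duration = Σ(t·PV) / P = 173,399.4333 / 35,653.6193 = 4.86345 years.

4.8634 years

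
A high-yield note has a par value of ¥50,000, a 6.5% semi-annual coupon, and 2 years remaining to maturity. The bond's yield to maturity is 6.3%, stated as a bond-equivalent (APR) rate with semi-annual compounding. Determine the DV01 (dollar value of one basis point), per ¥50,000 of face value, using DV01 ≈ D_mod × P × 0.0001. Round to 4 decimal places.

¥9.2816

Periodic yield y = 0.0315.
  t   CF        PV=CF/(1+0.0315)^t    t·PV
  1     1,625.00     1,575.3757     1,575.3757
  2     1,625.00     1,527.2668     3,054.5335
  3     1,625.00     1,480.6270     4,441.8810
  4    51,625.00    45,601.9207   182,407.6830
  Σ                 50,185.1902   191,479.4732
P = 50,185.1902; D_Mac = 3.81546 half-year periods = 1.90773 yrs; D_mod = 1.84947 yrs.
DV01 ≈ 1.84947 × 50,185.1902 × 0.0001 = 9.281603.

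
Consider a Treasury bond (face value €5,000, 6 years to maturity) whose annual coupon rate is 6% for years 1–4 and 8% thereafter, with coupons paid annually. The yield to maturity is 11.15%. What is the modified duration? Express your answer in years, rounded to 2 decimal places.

4.59 years

Periodic yield y = 0.1115. First find Macaulay duration:
  t   CF        PV=CF/(1+0.1115)^t    t·PV
  1       300.00       269.9055       269.9055
  2       300.00       242.8300       485.6600
  3       300.00       218.4705       655.4116
  4       300.00       196.5547       786.2187
  5       400.00       235.7831     1,178.9155
  6     5,400.00     2,863.7622    17,182.5734
  Σ                  4,027.3061    20,558.6847
P = 4,027.3061; Macaulay duration = 20,558.6847 / 4,027.3061 = 5.10482 years.
Modified duration = D_Mac / (1 + y) = 5.10482 / 1.1115 = 4.59273 years.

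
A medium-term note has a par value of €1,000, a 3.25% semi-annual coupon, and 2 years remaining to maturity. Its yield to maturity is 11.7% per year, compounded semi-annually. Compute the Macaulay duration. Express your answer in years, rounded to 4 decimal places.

Periodic yield y = 0.0585. Discount each cash flow and weight by its period:
  t   CF        PV=CF/(1+0.0585)^t    t·PV
  1        16.25        15.3519        15.3519
  2        16.25        14.5035        29.0069
  3        16.25        13.7019        41.1057
  4     1,016.25       809.5378     3,238.1510
  Σ                    853.0950     3,323.6156
Price P = Σ PV = 853.0950.
Macaulay duration = Σ(t·PV) / P = 3,323.6156 / 853.0950 = 3.89595 half-year periods.
In years: 3.89595 / 2 = 1.94797 years.

1.9480 years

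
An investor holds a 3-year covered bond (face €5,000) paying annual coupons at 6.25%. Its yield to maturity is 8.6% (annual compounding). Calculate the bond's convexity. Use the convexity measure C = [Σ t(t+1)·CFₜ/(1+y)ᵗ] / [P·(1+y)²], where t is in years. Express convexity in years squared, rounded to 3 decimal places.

With y = 0.086:
  t   CF        PV=CF/(1+0.086)^t    t·PV        t(t+1)·PV
  1       312.50       287.7532       287.7532         575.5064
  2       312.50       264.9661       529.9323       1,589.7968
  3     5,312.50     4,147.7203    12,443.1610      49,772.6442
  Σ                  4,700.4397    13,260.8465      51,937.9474
P = 4,700.4397.
Convexity = Σ t(t+1)·PV / [P·(1+y)²] = 51,937.9474 / (4,700.4397 × 1.179396) = 9.36886.

9.369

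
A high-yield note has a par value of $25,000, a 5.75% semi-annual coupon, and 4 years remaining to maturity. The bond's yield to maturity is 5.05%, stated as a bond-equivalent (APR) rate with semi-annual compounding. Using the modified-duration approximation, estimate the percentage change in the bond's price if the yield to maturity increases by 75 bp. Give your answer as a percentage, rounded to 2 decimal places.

-2.66%

Periodic yield y = 0.02525. Modified duration first:
  t   CF        PV=CF/(1+0.02525)^t    t·PV
  1       718.75       701.0485       701.0485
  2       718.75       683.7830     1,367.5660
  3       718.75       666.9427     2,000.8281
  4       718.75       650.5171     2,602.0686
  5       718.75       634.4961     3,172.4806
  6       718.75       618.8697     3,713.2179
  7       718.75       603.6280     4,225.3963
  8    25,718.75    21,067.4336   168,539.4686
  Σ                 25,626.7188   186,322.0746
P = 25,626.7188; D_Mac = 7.27062 half-year periods = 3.63531 yrs; D_mod = 3.63531/(1+0.02525) = 3.54578 yrs.
ΔP/P ≈ -D_mod · Δy = -3.54578 × (+0.0075) = -0.026593 = -2.6593%.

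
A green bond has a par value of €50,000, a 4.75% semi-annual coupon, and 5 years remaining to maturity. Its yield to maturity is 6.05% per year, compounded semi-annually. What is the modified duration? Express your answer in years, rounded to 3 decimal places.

4.360 years

Periodic yield y = 0.03025. First find Macaulay duration:
  t   CF        PV=CF/(1+0.03025)^t    t·PV
  1     1,187.50     1,152.6329     1,152.6329
  2     1,187.50     1,118.7895     2,237.5789
  3     1,187.50     1,085.9398     3,257.8194
  4     1,187.50     1,054.0546     4,216.2186
  5     1,187.50     1,023.1057     5,115.5285
  6     1,187.50       993.0655     5,958.3928
  7     1,187.50       963.9073     6,747.3509
  8     1,187.50       935.6052     7,484.8417
  9     1,187.50       908.1342     8,173.2074
  10   51,187.50    37,995.9832   379,959.8321
  Σ                 47,231.2178   424,303.4032
P = 47,231.2178; Macaulay duration = 424,303.4032 / 47,231.2178 = 8.98354 half-year periods = 4.49177 years.
Modified duration = D_Mac / (1 + y) = 4.49177 / 1.03025 = 4.35988 years.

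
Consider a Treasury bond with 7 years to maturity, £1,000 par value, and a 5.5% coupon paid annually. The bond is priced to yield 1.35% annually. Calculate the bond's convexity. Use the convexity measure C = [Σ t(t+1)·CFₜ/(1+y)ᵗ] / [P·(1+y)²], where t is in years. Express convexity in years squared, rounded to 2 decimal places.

45.47

With y = 0.0135:
  t   CF        PV=CF/(1+0.0135)^t    t·PV        t(t+1)·PV
  1        55.00        54.2674        54.2674         108.5348
  2        55.00        53.5445       107.0891         321.2672
  3        55.00        52.8313       158.4939         633.9758
  4        55.00        52.1276       208.5104       1,042.5519
  5        55.00        51.4332       257.1662       1,542.9973
  6        55.00        50.7481       304.4889       2,131.4221
  7     1,055.00       960.4753     6,723.3269      53,786.6153
  Σ                  1,275.4275     7,813.3428      59,567.3644
P = 1,275.4275.
Convexity = Σ t(t+1)·PV / [P·(1+y)²] = 59,567.3644 / (1,275.4275 × 1.027182) = 45.46792.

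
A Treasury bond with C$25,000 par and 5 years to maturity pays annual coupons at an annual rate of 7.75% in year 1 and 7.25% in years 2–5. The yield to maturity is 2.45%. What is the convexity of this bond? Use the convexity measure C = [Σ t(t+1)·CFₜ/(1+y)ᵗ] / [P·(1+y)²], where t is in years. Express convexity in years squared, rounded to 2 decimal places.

24.20

With y = 0.0245:
  t   CF        PV=CF/(1+0.0245)^t    t·PV        t(t+1)·PV
  1     1,937.50     1,891.1664     1,891.1664       3,782.3328
  2     1,812.50     1,726.8479     3,453.6958      10,361.0875
  3     1,812.50     1,685.5519     5,056.6557      20,226.6227
  4     1,812.50     1,645.2434     6,580.9737      32,904.8685
  5    26,812.50    23,756.2286   118,781.1430     712,686.8582
  Σ                 30,705.0383   135,763.6347     779,961.7697
P = 30,705.0383.
Convexity = Σ t(t+1)·PV / [P·(1+y)²] = 779,961.7697 / (30,705.0383 × 1.049600) = 24.20136.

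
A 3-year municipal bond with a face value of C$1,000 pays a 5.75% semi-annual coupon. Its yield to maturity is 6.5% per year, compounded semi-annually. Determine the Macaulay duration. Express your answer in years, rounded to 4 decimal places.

2.7956 years

Periodic yield y = 0.0325. Discount each cash flow and weight by its period:
  t   CF        PV=CF/(1+0.0325)^t    t·PV
  1        28.75        27.8450        27.8450
  2        28.75        26.9686        53.9371
  3        28.75        26.1197        78.3590
  4        28.75        25.2975       101.1900
  5        28.75        24.5012       122.5061
  6     1,028.75       849.1208     5,094.7249
  Σ                    979.8528     5,478.5621
Price P = Σ PV = 979.8528.
Macaulay duration = Σ(t·PV) / P = 5,478.5621 / 979.8528 = 5.59121 half-year periods.
In years: 5.59121 / 2 = 2.79560 years.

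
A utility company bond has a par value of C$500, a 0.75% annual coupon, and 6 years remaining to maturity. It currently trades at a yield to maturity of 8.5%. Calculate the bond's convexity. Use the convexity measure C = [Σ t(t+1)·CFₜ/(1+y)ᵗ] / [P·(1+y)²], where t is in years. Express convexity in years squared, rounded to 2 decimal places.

34.55

With y = 0.085:
  t   CF        PV=CF/(1+0.085)^t    t·PV        t(t+1)·PV
  1         3.75         3.4562         3.4562           6.9124
  2         3.75         3.1855         6.3709          19.1127
  3         3.75         2.9359         8.8077          35.2309
  4         3.75         2.7059        10.8236          54.1181
  5         3.75         2.4939        12.4696          74.8176
  6       503.75       308.7711     1,852.6265      12,968.3858
  Σ                    323.5485     1,894.5546      13,158.5775
P = 323.5485.
Convexity = Σ t(t+1)·PV / [P·(1+y)²] = 13,158.5775 / (323.5485 × 1.177225) = 34.54698.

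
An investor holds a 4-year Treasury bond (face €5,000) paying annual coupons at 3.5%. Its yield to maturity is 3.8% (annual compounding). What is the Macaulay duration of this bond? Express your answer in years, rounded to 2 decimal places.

3.80 years

Periodic yield y = 0.038. Discount each cash flow and weight by its year:
  t   CF        PV=CF/(1+0.038)^t    t·PV
  1       175.00       168.5934       168.5934
  2       175.00       162.4214       324.8429
  3       175.00       156.4754       469.4261
  4     5,175.00     4,457.8037    17,831.2148
  Σ                  4,945.2940    18,794.0772
Price P = Σ PV = 4,945.2940.
Macaulay duration = Σ(t·PV) / P = 18,794.0772 / 4,945.2940 = 3.80040 years.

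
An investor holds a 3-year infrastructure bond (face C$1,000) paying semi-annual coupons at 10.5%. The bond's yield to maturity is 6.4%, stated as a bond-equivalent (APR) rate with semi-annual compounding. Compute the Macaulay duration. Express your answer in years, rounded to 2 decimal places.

2.67 years

Periodic yield y = 0.032. Discount each cash flow and weight by its period:
  t   CF        PV=CF/(1+0.032)^t    t·PV
  1        52.50        50.8721        50.8721
  2        52.50        49.2947        98.5893
  3        52.50        47.7661       143.2984
  4        52.50        46.2850       185.1401
  5        52.50        44.8498       224.2492
  6     1,052.50       871.2523     5,227.5136
  Σ                  1,110.3200     5,929.6627
Price P = Σ PV = 1,110.3200.
Macaulay duration = Σ(t·PV) / P = 5,929.6627 / 1,110.3200 = 5.34050 half-year periods.
In years: 5.34050 / 2 = 2.67025 years.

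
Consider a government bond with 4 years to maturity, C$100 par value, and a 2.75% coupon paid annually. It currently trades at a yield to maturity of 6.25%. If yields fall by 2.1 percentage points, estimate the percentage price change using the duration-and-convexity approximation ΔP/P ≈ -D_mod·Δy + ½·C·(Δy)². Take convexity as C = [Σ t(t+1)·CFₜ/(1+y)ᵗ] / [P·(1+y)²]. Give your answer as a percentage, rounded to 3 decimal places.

With y = 0.0625:
  t   CF        PV=CF/(1+0.0625)^t    t·PV        t(t+1)·PV
  1         2.75         2.5882         2.5882           5.1765
  2         2.75         2.4360         4.8720          14.6159
  3         2.75         2.2927         6.8781          27.5123
  4       102.75        80.6243       322.4973       1,612.4864
  Σ                     87.9412       336.8356       1,659.7911
P = 87.9412; D_Mac = 3.83023 yrs; D_mod = 3.60493 yrs; C = 16.71872.
Duration effect: -3.60493 × (-0.021) = +0.075703
Convexity effect: 0.5 × 16.71872 × (-0.021)² = +0.0036865
ΔP/P ≈ +0.075703 + 0.0036865 = +0.079390 = +7.9390%.

+7.939%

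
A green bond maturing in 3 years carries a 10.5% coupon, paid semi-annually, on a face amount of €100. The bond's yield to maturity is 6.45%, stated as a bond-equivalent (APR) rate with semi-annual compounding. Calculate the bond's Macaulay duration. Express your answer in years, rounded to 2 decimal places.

2.67 years

Periodic yield y = 0.03225. Discount each cash flow and weight by its period:
  t   CF        PV=CF/(1+0.03225)^t    t·PV
  1         5.25         5.0860         5.0860
  2         5.25         4.9271         9.8542
  3         5.25         4.7731        14.3194
  4         5.25         4.6240        18.4961
  5         5.25         4.4796        22.3978
  6       105.25        86.9987       521.9922
  Σ                    110.8885       592.1456
Price P = Σ PV = 110.8885.
Macaulay duration = Σ(t·PV) / P = 592.1456 / 110.8885 = 5.34001 half-year periods.
In years: 5.34001 / 2 = 2.67001 years.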